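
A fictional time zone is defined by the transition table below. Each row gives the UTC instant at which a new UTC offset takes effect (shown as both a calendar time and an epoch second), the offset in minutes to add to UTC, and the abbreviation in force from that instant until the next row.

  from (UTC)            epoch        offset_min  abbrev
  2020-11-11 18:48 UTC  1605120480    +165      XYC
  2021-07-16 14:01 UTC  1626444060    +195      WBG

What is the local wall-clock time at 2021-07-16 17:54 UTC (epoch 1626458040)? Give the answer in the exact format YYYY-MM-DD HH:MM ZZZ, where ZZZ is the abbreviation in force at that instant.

2021-07-16 21:09 WBG

Query: 2021-07-16 17:54 UTC
Rule 2/2 (WBG, +03:15): 2021-07-16 14:01 UTC ≤ query < +∞
17·60 + 54 + 195 = 1269 min
1269 = 0·1440 + 1269; 1269 = 21·60 + 9 → 21:09, same day
→ 2021-07-16 21:09 WBG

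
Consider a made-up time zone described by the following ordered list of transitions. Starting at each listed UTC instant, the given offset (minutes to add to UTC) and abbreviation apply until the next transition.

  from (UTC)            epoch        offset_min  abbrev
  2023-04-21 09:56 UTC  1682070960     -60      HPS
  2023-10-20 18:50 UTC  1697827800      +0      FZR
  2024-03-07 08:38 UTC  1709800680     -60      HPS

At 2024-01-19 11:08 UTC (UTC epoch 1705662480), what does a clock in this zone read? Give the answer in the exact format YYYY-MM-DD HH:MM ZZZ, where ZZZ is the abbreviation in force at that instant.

Query: 2024-01-19 11:08 UTC
Rule 2/3 (FZR, +00:00): 2023-10-20 18:50 UTC ≤ query < 2024-03-07 08:38 UTC
11·60 + 8 + 0 = 668 min
668 = 0·1440 + 668; 668 = 11·60 + 8 → 11:08, same day
→ 2024-01-19 11:08 FZR

2024-01-19 11:08 FZR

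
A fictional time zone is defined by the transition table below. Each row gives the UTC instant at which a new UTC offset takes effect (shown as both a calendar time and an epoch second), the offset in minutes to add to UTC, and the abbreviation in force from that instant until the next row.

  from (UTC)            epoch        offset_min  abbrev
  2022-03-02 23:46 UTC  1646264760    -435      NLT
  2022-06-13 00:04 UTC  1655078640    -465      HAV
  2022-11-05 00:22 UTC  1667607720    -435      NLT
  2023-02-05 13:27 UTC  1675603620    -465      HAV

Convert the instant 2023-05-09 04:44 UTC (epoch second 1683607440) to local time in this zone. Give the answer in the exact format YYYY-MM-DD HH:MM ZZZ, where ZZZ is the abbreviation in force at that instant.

Query: 2023-05-09 04:44 UTC
Rule 4/4 (HAV, -07:45): 2023-02-05 13:27 UTC ≤ query < +∞
4·60 + 44 - 465 = -181 min
-181 = -1·1440 + 1259; 1259 = 20·60 + 59 → 20:59, 2023-05-09 - 1 day = 2023-05-08
→ 2023-05-08 20:59 HAV

2023-05-08 20:59 HAV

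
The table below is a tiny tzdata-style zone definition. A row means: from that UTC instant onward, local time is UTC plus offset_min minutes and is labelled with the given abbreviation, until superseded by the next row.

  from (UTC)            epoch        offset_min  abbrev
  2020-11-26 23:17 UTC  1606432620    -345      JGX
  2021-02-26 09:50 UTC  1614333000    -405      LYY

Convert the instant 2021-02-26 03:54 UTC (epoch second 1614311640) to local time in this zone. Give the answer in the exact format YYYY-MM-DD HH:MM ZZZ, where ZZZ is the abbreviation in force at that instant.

2021-02-25 22:09 JGX

Query: 2021-02-26 03:54 UTC
Rule 1/2 (JGX, -05:45): 2020-11-26 23:17 UTC ≤ query < 2021-02-26 09:50 UTC
3·60 + 54 - 345 = -111 min
-111 = -1·1440 + 1329; 1329 = 22·60 + 9 → 22:09, 2021-02-26 - 1 day = 2021-02-25
→ 2021-02-25 22:09 JGX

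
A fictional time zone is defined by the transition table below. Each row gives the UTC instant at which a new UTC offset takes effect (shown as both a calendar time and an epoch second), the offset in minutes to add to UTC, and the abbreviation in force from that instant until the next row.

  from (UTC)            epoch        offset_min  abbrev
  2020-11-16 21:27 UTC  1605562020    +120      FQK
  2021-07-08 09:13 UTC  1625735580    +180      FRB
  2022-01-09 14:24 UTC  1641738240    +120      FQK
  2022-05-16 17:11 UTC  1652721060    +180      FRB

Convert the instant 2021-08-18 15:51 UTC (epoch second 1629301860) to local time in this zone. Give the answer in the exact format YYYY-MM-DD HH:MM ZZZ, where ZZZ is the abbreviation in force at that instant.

Query: 2021-08-18 15:51 UTC
Rule 2/4 (FRB, +03:00): 2021-07-08 09:13 UTC ≤ query < 2022-01-09 14:24 UTC
15·60 + 51 + 180 = 1131 min
1131 = 0·1440 + 1131; 1131 = 18·60 + 51 → 18:51, same day
→ 2021-08-18 18:51 FRB

2021-08-18 18:51 FRB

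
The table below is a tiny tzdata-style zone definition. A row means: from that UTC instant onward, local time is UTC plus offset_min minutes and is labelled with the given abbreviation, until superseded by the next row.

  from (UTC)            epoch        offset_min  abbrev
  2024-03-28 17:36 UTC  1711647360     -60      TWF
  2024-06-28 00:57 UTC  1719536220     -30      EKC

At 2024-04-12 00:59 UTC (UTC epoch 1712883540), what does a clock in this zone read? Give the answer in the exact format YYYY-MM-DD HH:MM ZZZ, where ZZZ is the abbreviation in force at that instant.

Query: 2024-04-12 00:59 UTC
Rule 1/2 (TWF, -01:00): 2024-03-28 17:36 UTC ≤ query < 2024-06-28 00:57 UTC
0·60 + 59 - 60 = -1 min
-1 = -1·1440 + 1439; 1439 = 23·60 + 59 → 23:59, 2024-04-12 - 1 day = 2024-04-11
→ 2024-04-11 23:59 TWF

2024-04-11 23:59 TWF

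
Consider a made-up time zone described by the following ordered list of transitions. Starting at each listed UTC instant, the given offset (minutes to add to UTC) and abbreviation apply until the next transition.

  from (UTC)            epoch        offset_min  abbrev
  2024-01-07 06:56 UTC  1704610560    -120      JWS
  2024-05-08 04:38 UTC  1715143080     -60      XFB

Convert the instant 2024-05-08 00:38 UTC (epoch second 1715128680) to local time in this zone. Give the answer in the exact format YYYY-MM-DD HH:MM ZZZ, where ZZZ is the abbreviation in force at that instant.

Query: 2024-05-08 00:38 UTC
Rule 1/2 (JWS, -02:00): 2024-01-07 06:56 UTC ≤ query < 2024-05-08 04:38 UTC
0·60 + 38 - 120 = -82 min
-82 = -1·1440 + 1358; 1358 = 22·60 + 38 → 22:38, 2024-05-08 - 1 day = 2024-05-07
→ 2024-05-07 22:38 JWS

2024-05-07 22:38 JWS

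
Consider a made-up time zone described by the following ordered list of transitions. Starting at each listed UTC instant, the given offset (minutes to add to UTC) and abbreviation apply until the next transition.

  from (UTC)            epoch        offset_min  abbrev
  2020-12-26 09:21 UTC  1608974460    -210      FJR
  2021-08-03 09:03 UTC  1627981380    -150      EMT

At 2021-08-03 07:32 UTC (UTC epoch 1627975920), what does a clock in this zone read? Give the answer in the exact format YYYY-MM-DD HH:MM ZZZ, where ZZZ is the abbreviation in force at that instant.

Query: 2021-08-03 07:32 UTC
Rule 1/2 (FJR, -03:30): 2020-12-26 09:21 UTC ≤ query < 2021-08-03 09:03 UTC
7·60 + 32 - 210 = 242 min
242 = 0·1440 + 242; 242 = 4·60 + 2 → 04:02, same day
→ 2021-08-03 04:02 FJR

2021-08-03 04:02 FJR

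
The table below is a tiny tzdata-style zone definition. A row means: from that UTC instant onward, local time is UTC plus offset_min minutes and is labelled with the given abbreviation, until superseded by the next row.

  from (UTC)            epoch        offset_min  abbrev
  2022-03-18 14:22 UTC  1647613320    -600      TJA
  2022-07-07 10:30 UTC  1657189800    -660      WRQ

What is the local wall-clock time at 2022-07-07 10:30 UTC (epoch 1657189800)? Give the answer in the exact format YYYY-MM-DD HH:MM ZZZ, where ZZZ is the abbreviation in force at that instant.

Query: 2022-07-07 10:30 UTC
Rule 2/2 (WRQ, -11:00): 2022-07-07 10:30 UTC ≤ query < +∞
10·60 + 30 - 660 = -30 min
-30 = -1·1440 + 1410; 1410 = 23·60 + 30 → 23:30, 2022-07-07 - 1 day = 2022-07-06
→ 2022-07-06 23:30 WRQ

2022-07-06 23:30 WRQ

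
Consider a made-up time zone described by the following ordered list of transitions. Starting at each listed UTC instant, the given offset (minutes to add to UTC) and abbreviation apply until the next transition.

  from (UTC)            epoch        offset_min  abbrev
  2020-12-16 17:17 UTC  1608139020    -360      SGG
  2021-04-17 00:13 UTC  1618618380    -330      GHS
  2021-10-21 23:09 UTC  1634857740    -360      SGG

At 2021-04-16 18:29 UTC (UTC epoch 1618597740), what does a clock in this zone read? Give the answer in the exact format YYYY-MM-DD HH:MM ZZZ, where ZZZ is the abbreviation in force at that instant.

Query: 2021-04-16 18:29 UTC
Rule 1/3 (SGG, -06:00): 2020-12-16 17:17 UTC ≤ query < 2021-04-17 00:13 UTC
18·60 + 29 - 360 = 749 min
749 = 0·1440 + 749; 749 = 12·60 + 29 → 12:29, same day
→ 2021-04-16 12:29 SGG

2021-04-16 12:29 SGG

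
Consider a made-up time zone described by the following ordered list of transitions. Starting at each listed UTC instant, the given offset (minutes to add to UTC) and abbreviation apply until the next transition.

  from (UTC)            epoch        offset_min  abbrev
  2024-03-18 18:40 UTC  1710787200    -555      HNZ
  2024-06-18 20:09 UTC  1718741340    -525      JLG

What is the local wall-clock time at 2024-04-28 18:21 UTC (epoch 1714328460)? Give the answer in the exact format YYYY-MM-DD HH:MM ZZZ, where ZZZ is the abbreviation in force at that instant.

2024-04-28 09:06 HNZ

Query: 2024-04-28 18:21 UTC
Rule 1/2 (HNZ, -09:15): 2024-03-18 18:40 UTC ≤ query < 2024-06-18 20:09 UTC
18·60 + 21 - 555 = 546 min
546 = 0·1440 + 546; 546 = 9·60 + 6 → 09:06, same day
→ 2024-04-28 09:06 HNZ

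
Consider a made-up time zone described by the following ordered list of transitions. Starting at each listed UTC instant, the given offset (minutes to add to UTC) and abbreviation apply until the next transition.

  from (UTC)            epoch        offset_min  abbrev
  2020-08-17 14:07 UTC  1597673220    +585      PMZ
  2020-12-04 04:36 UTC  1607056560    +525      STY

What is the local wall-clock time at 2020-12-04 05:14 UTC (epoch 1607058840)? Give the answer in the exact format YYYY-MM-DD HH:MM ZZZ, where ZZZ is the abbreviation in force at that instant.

Query: 2020-12-04 05:14 UTC
Rule 2/2 (STY, +08:45): 2020-12-04 04:36 UTC ≤ query < +∞
5·60 + 14 + 525 = 839 min
839 = 0·1440 + 839; 839 = 13·60 + 59 → 13:59, same day
→ 2020-12-04 13:59 STY

2020-12-04 13:59 STY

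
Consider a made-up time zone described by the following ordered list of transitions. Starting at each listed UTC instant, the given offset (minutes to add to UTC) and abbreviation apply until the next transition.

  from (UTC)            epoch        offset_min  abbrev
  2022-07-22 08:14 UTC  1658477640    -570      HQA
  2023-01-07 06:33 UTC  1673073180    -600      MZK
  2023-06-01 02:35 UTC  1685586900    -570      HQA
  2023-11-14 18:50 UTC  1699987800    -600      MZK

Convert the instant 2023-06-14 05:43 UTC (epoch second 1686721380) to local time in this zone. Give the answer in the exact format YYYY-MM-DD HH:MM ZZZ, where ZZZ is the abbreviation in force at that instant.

Query: 2023-06-14 05:43 UTC
Rule 3/4 (HQA, -09:30): 2023-06-01 02:35 UTC ≤ query < 2023-11-14 18:50 UTC
5·60 + 43 - 570 = -227 min
-227 = -1·1440 + 1213; 1213 = 20·60 + 13 → 20:13, 2023-06-14 - 1 day = 2023-06-13
→ 2023-06-13 20:13 HQA

2023-06-13 20:13 HQA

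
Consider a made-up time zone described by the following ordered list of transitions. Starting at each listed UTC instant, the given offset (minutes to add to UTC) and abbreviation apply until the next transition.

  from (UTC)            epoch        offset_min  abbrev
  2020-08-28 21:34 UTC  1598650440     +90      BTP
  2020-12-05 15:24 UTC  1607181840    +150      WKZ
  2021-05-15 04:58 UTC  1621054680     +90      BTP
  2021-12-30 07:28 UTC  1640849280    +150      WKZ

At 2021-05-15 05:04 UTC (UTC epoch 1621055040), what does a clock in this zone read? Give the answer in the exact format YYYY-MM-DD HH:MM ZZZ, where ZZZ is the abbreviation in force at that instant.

2021-05-15 06:34 BTP

Query: 2021-05-15 05:04 UTC
Rule 3/4 (BTP, +01:30): 2021-05-15 04:58 UTC ≤ query < 2021-12-30 07:28 UTC
5·60 + 4 + 90 = 394 min
394 = 0·1440 + 394; 394 = 6·60 + 34 → 06:34, same day
→ 2021-05-15 06:34 BTP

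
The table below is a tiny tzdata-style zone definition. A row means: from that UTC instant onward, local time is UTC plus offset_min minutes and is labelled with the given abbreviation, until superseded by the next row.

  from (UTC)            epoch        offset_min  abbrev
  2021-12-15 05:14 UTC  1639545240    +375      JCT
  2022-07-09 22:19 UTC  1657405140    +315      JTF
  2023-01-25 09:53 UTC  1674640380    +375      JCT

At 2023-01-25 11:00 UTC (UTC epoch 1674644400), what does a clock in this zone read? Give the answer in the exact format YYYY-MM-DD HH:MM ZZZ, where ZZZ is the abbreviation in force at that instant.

Query: 2023-01-25 11:00 UTC
Rule 3/3 (JCT, +06:15): 2023-01-25 09:53 UTC ≤ query < +∞
11·60 + 0 + 375 = 1035 min
1035 = 0·1440 + 1035; 1035 = 17·60 + 15 → 17:15, same day
→ 2023-01-25 17:15 JCT

2023-01-25 17:15 JCT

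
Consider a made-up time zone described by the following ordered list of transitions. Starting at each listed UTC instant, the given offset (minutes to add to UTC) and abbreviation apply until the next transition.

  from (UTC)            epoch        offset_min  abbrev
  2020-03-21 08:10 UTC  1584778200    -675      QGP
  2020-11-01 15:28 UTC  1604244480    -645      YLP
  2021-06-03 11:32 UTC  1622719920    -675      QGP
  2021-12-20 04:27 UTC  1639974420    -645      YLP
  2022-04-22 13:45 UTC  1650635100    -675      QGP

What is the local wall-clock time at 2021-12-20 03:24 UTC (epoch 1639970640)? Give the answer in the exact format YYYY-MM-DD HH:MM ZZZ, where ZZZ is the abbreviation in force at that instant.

Query: 2021-12-20 03:24 UTC
Rule 3/5 (QGP, -11:15): 2021-06-03 11:32 UTC ≤ query < 2021-12-20 04:27 UTC
3·60 + 24 - 675 = -471 min
-471 = -1·1440 + 969; 969 = 16·60 + 9 → 16:09, 2021-12-20 - 1 day = 2021-12-19
→ 2021-12-19 16:09 QGP

2021-12-19 16:09 QGP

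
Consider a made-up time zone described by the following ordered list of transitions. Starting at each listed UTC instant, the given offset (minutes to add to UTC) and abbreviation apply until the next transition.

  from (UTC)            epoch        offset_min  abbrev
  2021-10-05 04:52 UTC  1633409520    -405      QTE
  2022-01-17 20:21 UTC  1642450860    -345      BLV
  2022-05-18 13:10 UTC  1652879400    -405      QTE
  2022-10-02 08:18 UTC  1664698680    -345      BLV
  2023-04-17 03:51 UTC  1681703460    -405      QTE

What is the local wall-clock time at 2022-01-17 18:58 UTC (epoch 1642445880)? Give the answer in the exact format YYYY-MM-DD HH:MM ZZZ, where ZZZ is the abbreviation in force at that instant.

Query: 2022-01-17 18:58 UTC
Rule 1/5 (QTE, -06:45): 2021-10-05 04:52 UTC ≤ query < 2022-01-17 20:21 UTC
18·60 + 58 - 405 = 733 min
733 = 0·1440 + 733; 733 = 12·60 + 13 → 12:13, same day
→ 2022-01-17 12:13 QTE

2022-01-17 12:13 QTE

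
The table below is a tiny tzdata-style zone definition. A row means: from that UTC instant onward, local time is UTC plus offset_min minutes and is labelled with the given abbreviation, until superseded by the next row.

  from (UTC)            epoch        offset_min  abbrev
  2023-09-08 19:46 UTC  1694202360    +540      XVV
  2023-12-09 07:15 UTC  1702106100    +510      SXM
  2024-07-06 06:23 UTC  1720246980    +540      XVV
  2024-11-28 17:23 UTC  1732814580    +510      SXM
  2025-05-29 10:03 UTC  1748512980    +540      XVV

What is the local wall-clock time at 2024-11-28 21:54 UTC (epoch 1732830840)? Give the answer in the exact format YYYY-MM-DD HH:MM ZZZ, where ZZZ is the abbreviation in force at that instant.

2024-11-29 06:24 SXM

Query: 2024-11-28 21:54 UTC
Rule 4/5 (SXM, +08:30): 2024-11-28 17:23 UTC ≤ query < 2025-05-29 10:03 UTC
21·60 + 54 + 510 = 1824 min
1824 = 1·1440 + 384; 384 = 6·60 + 24 → 06:24, 2024-11-28 + 1 day = 2024-11-29
→ 2024-11-29 06:24 SXM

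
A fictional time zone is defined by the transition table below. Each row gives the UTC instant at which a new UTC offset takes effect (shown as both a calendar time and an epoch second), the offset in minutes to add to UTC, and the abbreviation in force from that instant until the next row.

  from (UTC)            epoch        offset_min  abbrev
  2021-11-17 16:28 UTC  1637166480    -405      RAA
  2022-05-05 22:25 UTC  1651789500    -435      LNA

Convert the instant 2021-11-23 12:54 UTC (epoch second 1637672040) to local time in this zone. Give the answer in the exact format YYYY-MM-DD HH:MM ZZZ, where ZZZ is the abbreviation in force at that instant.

Query: 2021-11-23 12:54 UTC
Rule 1/2 (RAA, -06:45): 2021-11-17 16:28 UTC ≤ query < 2022-05-05 22:25 UTC
12·60 + 54 - 405 = 369 min
369 = 0·1440 + 369; 369 = 6·60 + 9 → 06:09, same day
→ 2021-11-23 06:09 RAA

2021-11-23 06:09 RAA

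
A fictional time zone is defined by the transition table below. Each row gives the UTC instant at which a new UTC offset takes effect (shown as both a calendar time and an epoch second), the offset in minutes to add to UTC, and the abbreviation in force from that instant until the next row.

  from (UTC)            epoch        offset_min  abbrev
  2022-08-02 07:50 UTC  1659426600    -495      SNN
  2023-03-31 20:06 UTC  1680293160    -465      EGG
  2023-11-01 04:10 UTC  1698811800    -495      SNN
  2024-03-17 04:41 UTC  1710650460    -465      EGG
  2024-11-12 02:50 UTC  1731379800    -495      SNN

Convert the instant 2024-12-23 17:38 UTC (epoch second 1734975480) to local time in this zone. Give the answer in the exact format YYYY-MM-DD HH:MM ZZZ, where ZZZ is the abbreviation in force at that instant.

Query: 2024-12-23 17:38 UTC
Rule 5/5 (SNN, -08:15): 2024-11-12 02:50 UTC ≤ query < +∞
17·60 + 38 - 495 = 563 min
563 = 0·1440 + 563; 563 = 9·60 + 23 → 09:23, same day
→ 2024-12-23 09:23 SNN

2024-12-23 09:23 SNN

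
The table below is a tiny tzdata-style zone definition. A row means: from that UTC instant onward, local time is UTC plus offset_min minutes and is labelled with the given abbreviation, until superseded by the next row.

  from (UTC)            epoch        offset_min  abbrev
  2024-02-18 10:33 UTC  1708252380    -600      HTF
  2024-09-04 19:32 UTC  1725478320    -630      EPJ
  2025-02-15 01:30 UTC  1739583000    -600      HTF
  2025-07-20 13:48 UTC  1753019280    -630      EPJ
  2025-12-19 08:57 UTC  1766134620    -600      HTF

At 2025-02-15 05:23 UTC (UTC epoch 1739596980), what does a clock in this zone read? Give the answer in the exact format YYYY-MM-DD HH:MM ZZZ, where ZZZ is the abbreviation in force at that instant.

Query: 2025-02-15 05:23 UTC
Rule 3/5 (HTF, -10:00): 2025-02-15 01:30 UTC ≤ query < 2025-07-20 13:48 UTC
5·60 + 23 - 600 = -277 min
-277 = -1·1440 + 1163; 1163 = 19·60 + 23 → 19:23, 2025-02-15 - 1 day = 2025-02-14
→ 2025-02-14 19:23 HTF

2025-02-14 19:23 HTF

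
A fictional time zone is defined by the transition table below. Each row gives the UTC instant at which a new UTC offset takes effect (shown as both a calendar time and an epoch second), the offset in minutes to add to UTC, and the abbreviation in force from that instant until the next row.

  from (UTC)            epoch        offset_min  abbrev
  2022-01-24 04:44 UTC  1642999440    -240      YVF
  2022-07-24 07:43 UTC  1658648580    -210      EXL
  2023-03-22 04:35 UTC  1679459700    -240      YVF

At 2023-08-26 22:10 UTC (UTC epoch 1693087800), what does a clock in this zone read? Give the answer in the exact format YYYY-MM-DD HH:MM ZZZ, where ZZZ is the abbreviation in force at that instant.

Query: 2023-08-26 22:10 UTC
Rule 3/3 (YVF, -04:00): 2023-03-22 04:35 UTC ≤ query < +∞
22·60 + 10 - 240 = 1090 min
1090 = 0·1440 + 1090; 1090 = 18·60 + 10 → 18:10, same day
→ 2023-08-26 18:10 YVF

2023-08-26 18:10 YVF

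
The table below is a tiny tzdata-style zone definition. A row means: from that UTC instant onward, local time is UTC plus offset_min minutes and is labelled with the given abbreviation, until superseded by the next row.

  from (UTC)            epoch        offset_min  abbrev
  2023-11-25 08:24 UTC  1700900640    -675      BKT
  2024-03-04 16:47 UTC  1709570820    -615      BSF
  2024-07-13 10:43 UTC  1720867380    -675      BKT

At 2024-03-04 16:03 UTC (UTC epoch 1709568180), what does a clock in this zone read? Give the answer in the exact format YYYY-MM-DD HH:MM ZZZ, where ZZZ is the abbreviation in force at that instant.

2024-03-04 04:48 BKT

Query: 2024-03-04 16:03 UTC
Rule 1/3 (BKT, -11:15): 2023-11-25 08:24 UTC ≤ query < 2024-03-04 16:47 UTC
16·60 + 3 - 675 = 288 min
288 = 0·1440 + 288; 288 = 4·60 + 48 → 04:48, same day
→ 2024-03-04 04:48 BKT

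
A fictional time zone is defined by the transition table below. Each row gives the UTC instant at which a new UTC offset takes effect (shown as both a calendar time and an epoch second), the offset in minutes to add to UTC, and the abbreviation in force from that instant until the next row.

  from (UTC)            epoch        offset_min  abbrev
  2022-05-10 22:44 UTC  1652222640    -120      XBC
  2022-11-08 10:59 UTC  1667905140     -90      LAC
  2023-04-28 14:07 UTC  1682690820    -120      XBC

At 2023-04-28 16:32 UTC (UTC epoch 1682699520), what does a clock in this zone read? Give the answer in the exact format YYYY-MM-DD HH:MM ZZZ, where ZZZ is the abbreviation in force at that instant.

Query: 2023-04-28 16:32 UTC
Rule 3/3 (XBC, -02:00): 2023-04-28 14:07 UTC ≤ query < +∞
16·60 + 32 - 120 = 872 min
872 = 0·1440 + 872; 872 = 14·60 + 32 → 14:32, same day
→ 2023-04-28 14:32 XBC

2023-04-28 14:32 XBC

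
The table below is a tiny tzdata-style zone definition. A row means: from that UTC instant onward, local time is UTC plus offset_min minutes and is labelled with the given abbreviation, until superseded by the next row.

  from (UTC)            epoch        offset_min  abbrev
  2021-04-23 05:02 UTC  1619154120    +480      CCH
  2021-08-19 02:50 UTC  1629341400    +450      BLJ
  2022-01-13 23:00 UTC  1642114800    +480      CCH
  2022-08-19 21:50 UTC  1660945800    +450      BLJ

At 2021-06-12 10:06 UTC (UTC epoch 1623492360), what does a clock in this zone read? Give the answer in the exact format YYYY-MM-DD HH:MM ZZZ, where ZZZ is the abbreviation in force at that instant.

2021-06-12 18:06 CCH

Query: 2021-06-12 10:06 UTC
Rule 1/4 (CCH, +08:00): 2021-04-23 05:02 UTC ≤ query < 2021-08-19 02:50 UTC
10·60 + 6 + 480 = 1086 min
1086 = 0·1440 + 1086; 1086 = 18·60 + 6 → 18:06, same day
→ 2021-06-12 18:06 CCH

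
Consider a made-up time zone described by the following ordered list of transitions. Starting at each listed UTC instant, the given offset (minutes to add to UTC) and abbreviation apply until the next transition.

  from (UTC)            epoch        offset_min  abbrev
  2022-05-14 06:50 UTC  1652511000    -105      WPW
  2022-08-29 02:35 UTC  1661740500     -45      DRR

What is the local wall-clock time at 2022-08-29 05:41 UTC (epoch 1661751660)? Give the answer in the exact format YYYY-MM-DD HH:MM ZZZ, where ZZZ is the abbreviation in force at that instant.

2022-08-29 04:56 DRR

Query: 2022-08-29 05:41 UTC
Rule 2/2 (DRR, -00:45): 2022-08-29 02:35 UTC ≤ query < +∞
5·60 + 41 - 45 = 296 min
296 = 0·1440 + 296; 296 = 4·60 + 56 → 04:56, same day
→ 2022-08-29 04:56 DRR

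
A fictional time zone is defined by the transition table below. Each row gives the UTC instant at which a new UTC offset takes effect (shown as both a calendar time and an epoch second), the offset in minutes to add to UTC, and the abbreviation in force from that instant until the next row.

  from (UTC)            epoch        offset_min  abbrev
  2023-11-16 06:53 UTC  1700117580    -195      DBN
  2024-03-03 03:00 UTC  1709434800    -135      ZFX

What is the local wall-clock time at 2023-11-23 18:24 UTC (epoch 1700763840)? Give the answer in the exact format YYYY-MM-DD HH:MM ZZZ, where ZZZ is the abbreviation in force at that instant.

2023-11-23 15:09 DBN

Query: 2023-11-23 18:24 UTC
Rule 1/2 (DBN, -03:15): 2023-11-16 06:53 UTC ≤ query < 2024-03-03 03:00 UTC
18·60 + 24 - 195 = 909 min
909 = 0·1440 + 909; 909 = 15·60 + 9 → 15:09, same day
→ 2023-11-23 15:09 DBN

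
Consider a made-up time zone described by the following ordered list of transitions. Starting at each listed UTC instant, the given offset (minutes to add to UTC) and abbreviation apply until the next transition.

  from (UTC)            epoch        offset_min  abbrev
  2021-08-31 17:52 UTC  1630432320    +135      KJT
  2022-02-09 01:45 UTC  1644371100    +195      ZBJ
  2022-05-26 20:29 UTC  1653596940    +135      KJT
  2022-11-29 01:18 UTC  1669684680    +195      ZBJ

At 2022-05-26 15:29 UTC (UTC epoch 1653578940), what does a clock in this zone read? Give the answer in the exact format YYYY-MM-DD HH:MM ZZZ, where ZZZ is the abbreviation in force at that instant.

2022-05-26 18:44 ZBJ

Query: 2022-05-26 15:29 UTC
Rule 2/4 (ZBJ, +03:15): 2022-02-09 01:45 UTC ≤ query < 2022-05-26 20:29 UTC
15·60 + 29 + 195 = 1124 min
1124 = 0·1440 + 1124; 1124 = 18·60 + 44 → 18:44, same day
→ 2022-05-26 18:44 ZBJ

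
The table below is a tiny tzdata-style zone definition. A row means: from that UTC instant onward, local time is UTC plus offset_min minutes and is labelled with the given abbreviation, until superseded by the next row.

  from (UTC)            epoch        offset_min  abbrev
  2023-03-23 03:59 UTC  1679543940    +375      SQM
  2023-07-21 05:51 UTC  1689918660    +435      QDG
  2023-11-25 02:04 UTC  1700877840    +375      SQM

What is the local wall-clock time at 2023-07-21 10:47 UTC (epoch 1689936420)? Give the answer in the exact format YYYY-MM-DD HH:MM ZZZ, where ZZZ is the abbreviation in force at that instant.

2023-07-21 18:02 QDG

Query: 2023-07-21 10:47 UTC
Rule 2/3 (QDG, +07:15): 2023-07-21 05:51 UTC ≤ query < 2023-11-25 02:04 UTC
10·60 + 47 + 435 = 1082 min
1082 = 0·1440 + 1082; 1082 = 18·60 + 2 → 18:02, same day
→ 2023-07-21 18:02 QDG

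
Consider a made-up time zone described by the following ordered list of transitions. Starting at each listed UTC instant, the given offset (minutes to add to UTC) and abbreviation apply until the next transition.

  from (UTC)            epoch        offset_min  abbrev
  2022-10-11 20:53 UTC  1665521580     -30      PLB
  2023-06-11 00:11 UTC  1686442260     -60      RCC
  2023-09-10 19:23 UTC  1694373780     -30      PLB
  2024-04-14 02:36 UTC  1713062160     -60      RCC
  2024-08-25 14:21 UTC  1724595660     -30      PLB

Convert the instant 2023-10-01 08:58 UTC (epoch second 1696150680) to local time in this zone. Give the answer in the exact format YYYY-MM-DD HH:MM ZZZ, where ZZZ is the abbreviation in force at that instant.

Query: 2023-10-01 08:58 UTC
Rule 3/5 (PLB, -00:30): 2023-09-10 19:23 UTC ≤ query < 2024-04-14 02:36 UTC
8·60 + 58 - 30 = 508 min
508 = 0·1440 + 508; 508 = 8·60 + 28 → 08:28, same day
→ 2023-10-01 08:28 PLB

2023-10-01 08:28 PLB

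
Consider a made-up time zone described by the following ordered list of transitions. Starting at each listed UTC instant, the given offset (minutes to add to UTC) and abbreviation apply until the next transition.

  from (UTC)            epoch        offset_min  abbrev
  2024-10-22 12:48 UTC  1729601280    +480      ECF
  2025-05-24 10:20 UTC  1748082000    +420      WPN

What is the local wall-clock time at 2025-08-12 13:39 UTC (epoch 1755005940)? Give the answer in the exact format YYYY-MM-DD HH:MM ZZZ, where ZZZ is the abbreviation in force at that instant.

2025-08-12 20:39 WPN

Query: 2025-08-12 13:39 UTC
Rule 2/2 (WPN, +07:00): 2025-05-24 10:20 UTC ≤ query < +∞
13·60 + 39 + 420 = 1239 min
1239 = 0·1440 + 1239; 1239 = 20·60 + 39 → 20:39, same day
→ 2025-08-12 20:39 WPN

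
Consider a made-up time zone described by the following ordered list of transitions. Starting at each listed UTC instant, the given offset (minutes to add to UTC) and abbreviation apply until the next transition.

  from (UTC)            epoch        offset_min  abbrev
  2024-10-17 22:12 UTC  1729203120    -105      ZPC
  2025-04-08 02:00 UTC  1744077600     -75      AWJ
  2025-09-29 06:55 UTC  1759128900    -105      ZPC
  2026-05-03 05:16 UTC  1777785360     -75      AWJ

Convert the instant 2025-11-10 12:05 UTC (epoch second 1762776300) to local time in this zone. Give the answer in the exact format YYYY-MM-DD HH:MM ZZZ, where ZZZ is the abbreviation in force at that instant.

Query: 2025-11-10 12:05 UTC
Rule 3/4 (ZPC, -01:45): 2025-09-29 06:55 UTC ≤ query < 2026-05-03 05:16 UTC
12·60 + 5 - 105 = 620 min
620 = 0·1440 + 620; 620 = 10·60 + 20 → 10:20, same day
→ 2025-11-10 10:20 ZPC

2025-11-10 10:20 ZPC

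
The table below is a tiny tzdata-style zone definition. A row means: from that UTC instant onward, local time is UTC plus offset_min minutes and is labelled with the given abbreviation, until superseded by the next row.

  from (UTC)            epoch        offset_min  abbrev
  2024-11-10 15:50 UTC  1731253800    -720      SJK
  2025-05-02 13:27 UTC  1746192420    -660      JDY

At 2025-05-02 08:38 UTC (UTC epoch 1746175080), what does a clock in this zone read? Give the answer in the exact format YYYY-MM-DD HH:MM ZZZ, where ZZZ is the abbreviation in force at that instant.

2025-05-01 20:38 SJK

Query: 2025-05-02 08:38 UTC
Rule 1/2 (SJK, -12:00): 2024-11-10 15:50 UTC ≤ query < 2025-05-02 13:27 UTC
8·60 + 38 - 720 = -202 min
-202 = -1·1440 + 1238; 1238 = 20·60 + 38 → 20:38, 2025-05-02 - 1 day = 2025-05-01
→ 2025-05-01 20:38 SJK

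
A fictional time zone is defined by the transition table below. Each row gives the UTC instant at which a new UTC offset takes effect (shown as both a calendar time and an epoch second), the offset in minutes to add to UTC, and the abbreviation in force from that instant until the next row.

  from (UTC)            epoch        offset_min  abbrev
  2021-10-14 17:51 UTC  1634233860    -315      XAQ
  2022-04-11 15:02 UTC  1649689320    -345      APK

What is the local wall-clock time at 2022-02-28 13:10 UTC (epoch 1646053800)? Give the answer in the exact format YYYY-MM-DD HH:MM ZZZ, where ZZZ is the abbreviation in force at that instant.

2022-02-28 07:55 XAQ

Query: 2022-02-28 13:10 UTC
Rule 1/2 (XAQ, -05:15): 2021-10-14 17:51 UTC ≤ query < 2022-04-11 15:02 UTC
13·60 + 10 - 315 = 475 min
475 = 0·1440 + 475; 475 = 7·60 + 55 → 07:55, same day
→ 2022-02-28 07:55 XAQ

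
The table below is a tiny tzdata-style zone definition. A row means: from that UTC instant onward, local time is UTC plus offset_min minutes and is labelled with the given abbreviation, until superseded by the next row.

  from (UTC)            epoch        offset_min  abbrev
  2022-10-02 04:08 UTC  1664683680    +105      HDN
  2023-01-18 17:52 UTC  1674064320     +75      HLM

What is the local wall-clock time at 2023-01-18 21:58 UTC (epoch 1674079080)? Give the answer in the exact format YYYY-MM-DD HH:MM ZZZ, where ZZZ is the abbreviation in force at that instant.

2023-01-18 23:13 HLM

Query: 2023-01-18 21:58 UTC
Rule 2/2 (HLM, +01:15): 2023-01-18 17:52 UTC ≤ query < +∞
21·60 + 58 + 75 = 1393 min
1393 = 0·1440 + 1393; 1393 = 23·60 + 13 → 23:13, same day
→ 2023-01-18 23:13 HLM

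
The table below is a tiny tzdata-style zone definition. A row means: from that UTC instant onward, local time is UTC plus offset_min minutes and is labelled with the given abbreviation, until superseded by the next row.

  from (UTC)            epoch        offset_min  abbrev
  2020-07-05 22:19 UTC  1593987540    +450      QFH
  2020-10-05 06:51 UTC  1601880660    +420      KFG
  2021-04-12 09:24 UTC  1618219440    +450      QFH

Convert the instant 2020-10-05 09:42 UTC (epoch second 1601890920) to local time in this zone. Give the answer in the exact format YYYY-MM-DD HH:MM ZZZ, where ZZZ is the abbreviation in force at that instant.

2020-10-05 16:42 KFG

Query: 2020-10-05 09:42 UTC
Rule 2/3 (KFG, +07:00): 2020-10-05 06:51 UTC ≤ query < 2021-04-12 09:24 UTC
9·60 + 42 + 420 = 1002 min
1002 = 0·1440 + 1002; 1002 = 16·60 + 42 → 16:42, same day
→ 2020-10-05 16:42 KFG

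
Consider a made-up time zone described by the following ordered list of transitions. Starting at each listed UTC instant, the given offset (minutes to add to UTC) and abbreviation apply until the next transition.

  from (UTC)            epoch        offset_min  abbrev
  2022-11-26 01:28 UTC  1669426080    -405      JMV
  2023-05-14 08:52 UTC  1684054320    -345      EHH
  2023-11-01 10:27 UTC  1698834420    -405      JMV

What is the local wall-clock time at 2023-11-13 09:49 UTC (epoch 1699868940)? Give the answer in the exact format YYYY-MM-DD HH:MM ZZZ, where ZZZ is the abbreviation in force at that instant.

2023-11-13 03:04 JMV

Query: 2023-11-13 09:49 UTC
Rule 3/3 (JMV, -06:45): 2023-11-01 10:27 UTC ≤ query < +∞
9·60 + 49 - 405 = 184 min
184 = 0·1440 + 184; 184 = 3·60 + 4 → 03:04, same day
→ 2023-11-13 03:04 JMV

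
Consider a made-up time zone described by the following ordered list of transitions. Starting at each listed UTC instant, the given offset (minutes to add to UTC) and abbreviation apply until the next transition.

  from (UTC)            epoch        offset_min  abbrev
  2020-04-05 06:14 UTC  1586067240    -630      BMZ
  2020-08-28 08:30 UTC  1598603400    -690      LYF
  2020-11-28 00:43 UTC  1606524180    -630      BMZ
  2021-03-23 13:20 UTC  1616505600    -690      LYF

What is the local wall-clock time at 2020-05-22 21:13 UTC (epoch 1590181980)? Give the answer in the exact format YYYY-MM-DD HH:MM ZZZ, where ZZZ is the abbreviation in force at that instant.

Query: 2020-05-22 21:13 UTC
Rule 1/4 (BMZ, -10:30): 2020-04-05 06:14 UTC ≤ query < 2020-08-28 08:30 UTC
21·60 + 13 - 630 = 643 min
643 = 0·1440 + 643; 643 = 10·60 + 43 → 10:43, same day
→ 2020-05-22 10:43 BMZ

2020-05-22 10:43 BMZ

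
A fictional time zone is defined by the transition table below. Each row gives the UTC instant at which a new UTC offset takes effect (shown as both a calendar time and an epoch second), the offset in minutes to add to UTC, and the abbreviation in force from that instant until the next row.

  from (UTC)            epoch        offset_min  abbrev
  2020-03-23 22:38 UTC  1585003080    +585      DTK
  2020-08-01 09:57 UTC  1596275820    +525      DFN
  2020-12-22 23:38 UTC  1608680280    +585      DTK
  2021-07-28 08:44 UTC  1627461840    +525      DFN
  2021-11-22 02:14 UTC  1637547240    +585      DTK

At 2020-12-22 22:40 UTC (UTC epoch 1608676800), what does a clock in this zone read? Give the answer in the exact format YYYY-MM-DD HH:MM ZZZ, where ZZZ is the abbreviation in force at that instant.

Query: 2020-12-22 22:40 UTC
Rule 2/5 (DFN, +08:45): 2020-08-01 09:57 UTC ≤ query < 2020-12-22 23:38 UTC
22·60 + 40 + 525 = 1885 min
1885 = 1·1440 + 445; 445 = 7·60 + 25 → 07:25, 2020-12-22 + 1 day = 2020-12-23
→ 2020-12-23 07:25 DFN

2020-12-23 07:25 DFN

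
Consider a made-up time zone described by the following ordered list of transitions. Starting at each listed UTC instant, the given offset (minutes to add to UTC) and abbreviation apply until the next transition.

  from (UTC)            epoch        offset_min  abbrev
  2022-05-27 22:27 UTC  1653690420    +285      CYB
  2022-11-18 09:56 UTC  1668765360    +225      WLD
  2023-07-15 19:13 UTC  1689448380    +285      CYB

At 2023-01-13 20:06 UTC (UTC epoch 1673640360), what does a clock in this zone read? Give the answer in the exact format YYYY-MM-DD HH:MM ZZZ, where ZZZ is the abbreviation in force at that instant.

Query: 2023-01-13 20:06 UTC
Rule 2/3 (WLD, +03:45): 2022-11-18 09:56 UTC ≤ query < 2023-07-15 19:13 UTC
20·60 + 6 + 225 = 1431 min
1431 = 0·1440 + 1431; 1431 = 23·60 + 51 → 23:51, same day
→ 2023-01-13 23:51 WLD

2023-01-13 23:51 WLD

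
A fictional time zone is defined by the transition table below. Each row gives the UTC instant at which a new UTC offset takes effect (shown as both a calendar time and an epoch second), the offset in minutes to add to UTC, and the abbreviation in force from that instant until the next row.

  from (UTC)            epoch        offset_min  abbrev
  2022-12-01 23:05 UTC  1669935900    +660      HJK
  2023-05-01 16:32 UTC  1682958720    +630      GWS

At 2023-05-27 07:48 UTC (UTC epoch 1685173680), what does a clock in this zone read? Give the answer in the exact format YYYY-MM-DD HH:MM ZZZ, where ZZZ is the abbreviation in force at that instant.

Query: 2023-05-27 07:48 UTC
Rule 2/2 (GWS, +10:30): 2023-05-01 16:32 UTC ≤ query < +∞
7·60 + 48 + 630 = 1098 min
1098 = 0·1440 + 1098; 1098 = 18·60 + 18 → 18:18, same day
→ 2023-05-27 18:18 GWS

2023-05-27 18:18 GWS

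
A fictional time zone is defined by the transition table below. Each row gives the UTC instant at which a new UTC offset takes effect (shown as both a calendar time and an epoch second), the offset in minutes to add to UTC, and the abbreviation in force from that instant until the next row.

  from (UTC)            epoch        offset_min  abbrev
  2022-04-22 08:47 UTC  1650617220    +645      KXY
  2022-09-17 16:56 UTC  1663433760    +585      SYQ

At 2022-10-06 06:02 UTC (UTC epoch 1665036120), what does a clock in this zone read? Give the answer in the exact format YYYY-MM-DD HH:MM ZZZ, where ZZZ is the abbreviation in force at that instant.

2022-10-06 15:47 SYQ

Query: 2022-10-06 06:02 UTC
Rule 2/2 (SYQ, +09:45): 2022-09-17 16:56 UTC ≤ query < +∞
6·60 + 2 + 585 = 947 min
947 = 0·1440 + 947; 947 = 15·60 + 47 → 15:47, same day
→ 2022-10-06 15:47 SYQ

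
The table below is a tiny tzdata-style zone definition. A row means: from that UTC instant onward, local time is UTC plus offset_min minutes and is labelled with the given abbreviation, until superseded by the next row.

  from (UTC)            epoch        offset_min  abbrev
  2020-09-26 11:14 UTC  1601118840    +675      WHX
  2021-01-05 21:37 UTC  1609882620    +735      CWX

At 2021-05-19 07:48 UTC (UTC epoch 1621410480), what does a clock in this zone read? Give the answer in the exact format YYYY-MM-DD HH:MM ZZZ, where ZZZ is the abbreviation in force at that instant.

Query: 2021-05-19 07:48 UTC
Rule 2/2 (CWX, +12:15): 2021-01-05 21:37 UTC ≤ query < +∞
7·60 + 48 + 735 = 1203 min
1203 = 0·1440 + 1203; 1203 = 20·60 + 3 → 20:03, same day
→ 2021-05-19 20:03 CWX

2021-05-19 20:03 CWX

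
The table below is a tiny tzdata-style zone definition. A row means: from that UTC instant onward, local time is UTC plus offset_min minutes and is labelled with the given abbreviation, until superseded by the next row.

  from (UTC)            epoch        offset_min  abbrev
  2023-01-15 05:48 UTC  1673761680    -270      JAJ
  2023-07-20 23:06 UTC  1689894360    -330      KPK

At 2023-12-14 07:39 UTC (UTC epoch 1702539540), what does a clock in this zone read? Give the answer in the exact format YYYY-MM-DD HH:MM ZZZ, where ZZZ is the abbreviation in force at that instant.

Query: 2023-12-14 07:39 UTC
Rule 2/2 (KPK, -05:30): 2023-07-20 23:06 UTC ≤ query < +∞
7·60 + 39 - 330 = 129 min
129 = 0·1440 + 129; 129 = 2·60 + 9 → 02:09, same day
→ 2023-12-14 02:09 KPK

2023-12-14 02:09 KPK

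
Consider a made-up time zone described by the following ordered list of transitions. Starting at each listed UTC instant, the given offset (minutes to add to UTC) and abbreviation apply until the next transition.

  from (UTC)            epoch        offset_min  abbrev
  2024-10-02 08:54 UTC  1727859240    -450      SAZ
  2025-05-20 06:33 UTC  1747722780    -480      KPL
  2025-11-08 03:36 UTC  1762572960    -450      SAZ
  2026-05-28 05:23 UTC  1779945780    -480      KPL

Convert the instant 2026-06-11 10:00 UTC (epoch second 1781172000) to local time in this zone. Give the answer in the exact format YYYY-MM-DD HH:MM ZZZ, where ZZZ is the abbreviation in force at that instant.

Query: 2026-06-11 10:00 UTC
Rule 4/4 (KPL, -08:00): 2026-05-28 05:23 UTC ≤ query < +∞
10·60 + 0 - 480 = 120 min
120 = 0·1440 + 120; 120 = 2·60 + 0 → 02:00, same day
→ 2026-06-11 02:00 KPL

2026-06-11 02:00 KPL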